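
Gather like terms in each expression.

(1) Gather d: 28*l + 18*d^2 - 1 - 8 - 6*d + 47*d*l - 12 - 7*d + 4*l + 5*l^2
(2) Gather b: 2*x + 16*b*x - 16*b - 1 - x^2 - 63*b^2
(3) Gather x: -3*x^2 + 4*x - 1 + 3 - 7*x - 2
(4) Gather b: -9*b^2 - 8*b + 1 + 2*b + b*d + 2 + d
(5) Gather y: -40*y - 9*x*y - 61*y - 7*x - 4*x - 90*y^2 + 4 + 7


(1) = 18*d^2 + d*(47*l - 13) + 5*l^2 + 32*l - 21
(2) = -63*b^2 + b*(16*x - 16) - x^2 + 2*x - 1
(3) = -3*x^2 - 3*x
(4) = -9*b^2 + b*(d - 6) + d + 3
(5) = -11*x - 90*y^2 + y*(-9*x - 101) + 11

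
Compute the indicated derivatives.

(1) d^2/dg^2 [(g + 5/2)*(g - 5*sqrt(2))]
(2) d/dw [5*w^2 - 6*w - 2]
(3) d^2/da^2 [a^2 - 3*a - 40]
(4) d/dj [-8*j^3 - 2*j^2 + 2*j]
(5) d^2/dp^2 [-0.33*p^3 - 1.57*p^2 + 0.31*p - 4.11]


(1) = 2
(2) = 10*w - 6
(3) = 2
(4) = -24*j^2 - 4*j + 2
(5) = -1.98*p - 3.14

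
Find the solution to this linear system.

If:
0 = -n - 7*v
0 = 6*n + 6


Then:
n = -1
v = 1/7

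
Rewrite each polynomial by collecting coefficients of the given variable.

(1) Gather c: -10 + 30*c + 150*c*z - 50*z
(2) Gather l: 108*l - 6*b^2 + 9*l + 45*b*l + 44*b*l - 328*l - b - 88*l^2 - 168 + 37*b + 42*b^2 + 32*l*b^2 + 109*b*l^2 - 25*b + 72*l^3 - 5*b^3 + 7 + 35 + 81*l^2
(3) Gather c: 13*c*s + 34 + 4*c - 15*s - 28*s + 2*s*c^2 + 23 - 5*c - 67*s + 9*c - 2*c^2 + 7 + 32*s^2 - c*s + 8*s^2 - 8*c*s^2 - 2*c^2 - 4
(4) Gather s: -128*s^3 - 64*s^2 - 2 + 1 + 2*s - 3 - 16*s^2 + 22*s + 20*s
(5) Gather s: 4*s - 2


(1) = c*(150*z + 30) - 50*z - 10
(2) = -5*b^3 + 36*b^2 + 11*b + 72*l^3 + l^2*(109*b - 7) + l*(32*b^2 + 89*b - 211) - 126
(3) = c^2*(2*s - 4) + c*(-8*s^2 + 12*s + 8) + 40*s^2 - 110*s + 60
(4) = -128*s^3 - 80*s^2 + 44*s - 4
(5) = 4*s - 2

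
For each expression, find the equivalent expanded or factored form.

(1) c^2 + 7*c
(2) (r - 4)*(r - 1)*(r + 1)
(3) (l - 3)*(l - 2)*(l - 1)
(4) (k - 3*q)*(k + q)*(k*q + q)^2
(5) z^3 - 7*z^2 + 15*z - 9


(1) = c*(c + 7)
(2) = r^3 - 4*r^2 - r + 4
(3) = l^3 - 6*l^2 + 11*l - 6
(4) = k^4*q^2 - 2*k^3*q^3 + 2*k^3*q^2 - 3*k^2*q^4 - 4*k^2*q^3 + k^2*q^2 - 6*k*q^4 - 2*k*q^3 - 3*q^4
(5) = (z - 3)^2*(z - 1)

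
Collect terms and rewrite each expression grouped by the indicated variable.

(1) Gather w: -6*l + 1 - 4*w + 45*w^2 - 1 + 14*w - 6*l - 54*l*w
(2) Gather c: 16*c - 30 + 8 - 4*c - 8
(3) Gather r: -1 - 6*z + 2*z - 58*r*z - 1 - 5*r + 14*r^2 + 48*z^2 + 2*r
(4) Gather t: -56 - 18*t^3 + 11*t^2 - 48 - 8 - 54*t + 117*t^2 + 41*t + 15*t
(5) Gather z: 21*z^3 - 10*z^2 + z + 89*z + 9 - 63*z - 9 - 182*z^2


(1) = -12*l + 45*w^2 + w*(10 - 54*l)
(2) = 12*c - 30
(3) = 14*r^2 + r*(-58*z - 3) + 48*z^2 - 4*z - 2
(4) = -18*t^3 + 128*t^2 + 2*t - 112
(5) = 21*z^3 - 192*z^2 + 27*z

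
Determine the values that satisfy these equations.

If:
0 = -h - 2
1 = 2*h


Then:
No Solution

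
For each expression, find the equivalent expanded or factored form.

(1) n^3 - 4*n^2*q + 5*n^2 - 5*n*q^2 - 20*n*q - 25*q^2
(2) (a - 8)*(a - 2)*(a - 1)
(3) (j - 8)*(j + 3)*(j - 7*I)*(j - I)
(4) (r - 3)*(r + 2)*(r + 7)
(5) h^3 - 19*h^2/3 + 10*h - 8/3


(1) = (n + 5)*(n - 5*q)*(n + q)
(2) = a^3 - 11*a^2 + 26*a - 16
(3) = j^4 - 5*j^3 - 8*I*j^3 - 31*j^2 + 40*I*j^2 + 35*j + 192*I*j + 168
(4) = r^3 + 6*r^2 - 13*r - 42
(5) = (h - 4)*(h - 2)*(h - 1/3)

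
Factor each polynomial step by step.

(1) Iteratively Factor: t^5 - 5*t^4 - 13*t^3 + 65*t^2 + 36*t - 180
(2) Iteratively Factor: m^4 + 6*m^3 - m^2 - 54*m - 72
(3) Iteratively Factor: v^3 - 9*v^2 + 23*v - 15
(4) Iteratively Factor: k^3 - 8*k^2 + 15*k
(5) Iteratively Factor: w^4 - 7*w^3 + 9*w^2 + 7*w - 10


(1) = (t - 3)*(t^4 - 2*t^3 - 19*t^2 + 8*t + 60) = (t - 3)*(t + 3)*(t^3 - 5*t^2 - 4*t + 20) = (t - 3)*(t + 2)*(t + 3)*(t^2 - 7*t + 10) = (t - 3)*(t - 2)*(t + 2)*(t + 3)*(t - 5)
(2) = (m - 3)*(m^3 + 9*m^2 + 26*m + 24) = (m - 3)*(m + 3)*(m^2 + 6*m + 8) = (m - 3)*(m + 2)*(m + 3)*(m + 4)
(3) = (v - 3)*(v^2 - 6*v + 5) = (v - 3)*(v - 1)*(v - 5)
(4) = (k - 3)*(k^2 - 5*k) = (k - 5)*(k - 3)*(k)
(5) = (w - 5)*(w^3 - 2*w^2 - w + 2) = (w - 5)*(w - 2)*(w^2 - 1) = (w - 5)*(w - 2)*(w - 1)*(w + 1)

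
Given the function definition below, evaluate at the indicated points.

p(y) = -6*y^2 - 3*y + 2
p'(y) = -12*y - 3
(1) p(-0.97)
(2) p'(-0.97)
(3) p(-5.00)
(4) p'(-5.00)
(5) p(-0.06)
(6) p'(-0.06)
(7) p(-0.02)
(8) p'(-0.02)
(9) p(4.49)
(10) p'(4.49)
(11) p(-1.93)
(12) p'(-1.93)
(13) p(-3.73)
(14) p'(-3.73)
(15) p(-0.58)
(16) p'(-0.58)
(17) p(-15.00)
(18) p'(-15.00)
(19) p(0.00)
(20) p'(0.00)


(1) = -0.74
(2) = 8.64
(3) = -133.00
(4) = 57.00
(5) = 2.16
(6) = -2.28
(7) = 2.06
(8) = -2.76
(9) = -132.43
(10) = -56.88
(11) = -14.56
(12) = 20.16
(13) = -70.29
(14) = 41.76
(15) = 1.72
(16) = 3.96
(17) = -1303.00
(18) = 177.00
(19) = 2.00
(20) = -3.00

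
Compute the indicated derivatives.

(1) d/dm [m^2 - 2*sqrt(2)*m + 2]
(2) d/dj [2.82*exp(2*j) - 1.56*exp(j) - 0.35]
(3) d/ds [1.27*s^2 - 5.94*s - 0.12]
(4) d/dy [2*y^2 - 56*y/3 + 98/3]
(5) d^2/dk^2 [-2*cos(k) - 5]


(1) = 2*m - 2*sqrt(2)
(2) = (5.64*exp(j) - 1.56)*exp(j)
(3) = 2.54*s - 5.94
(4) = 4*y - 56/3
(5) = 2*cos(k)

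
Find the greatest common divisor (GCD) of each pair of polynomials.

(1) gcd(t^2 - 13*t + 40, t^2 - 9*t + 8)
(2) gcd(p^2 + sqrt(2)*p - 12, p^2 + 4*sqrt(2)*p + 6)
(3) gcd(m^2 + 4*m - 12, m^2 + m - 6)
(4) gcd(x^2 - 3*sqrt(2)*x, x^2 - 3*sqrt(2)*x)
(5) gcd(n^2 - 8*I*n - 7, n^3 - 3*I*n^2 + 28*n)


(1) = t - 8
(2) = gcd((p - 2*sqrt(2))*(p + 3*sqrt(2)), (p + sqrt(2))*(p + 3*sqrt(2))) = p + 3*sqrt(2)
(3) = gcd((m - 2)*(m + 6), (m - 2)*(m + 3)) = m - 2
(4) = x^2 - 3*sqrt(2)*x
(5) = n - 7*I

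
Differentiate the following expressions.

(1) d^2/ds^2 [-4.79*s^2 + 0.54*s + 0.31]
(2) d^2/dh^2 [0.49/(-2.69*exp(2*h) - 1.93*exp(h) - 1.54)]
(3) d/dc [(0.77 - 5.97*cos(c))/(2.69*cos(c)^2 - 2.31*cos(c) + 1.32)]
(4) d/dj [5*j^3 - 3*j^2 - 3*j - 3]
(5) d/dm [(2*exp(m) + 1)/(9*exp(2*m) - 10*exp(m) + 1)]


(1) = -9.58000000000000
(2) = ((5.2724*exp(h) + 0.9457)*(2.69*exp(2*h) + 1.93*exp(h) + 1.54) - 0.49*(5.38*exp(h) + 1.93)*(10.76*exp(h) + 3.86)*exp(h))*exp(h)/(2.69*exp(2*h) + 1.93*exp(h) + 1.54)^3
(3) = (-16.0593*cos(c)^2 + 4.1426*cos(c) + 6.1017)*sin(c)/(7.2361*cos(c)^4 - 12.4278*cos(c)^3 + 12.4377*cos(c)^2 - 6.0984*cos(c) + 1.7424)
(4) = 15*j^2 - 6*j - 3
(5) = (-18*exp(2*m) - 18*exp(m) + 12)*exp(m)/(81*exp(4*m) - 180*exp(3*m) + 118*exp(2*m) - 20*exp(m) + 1)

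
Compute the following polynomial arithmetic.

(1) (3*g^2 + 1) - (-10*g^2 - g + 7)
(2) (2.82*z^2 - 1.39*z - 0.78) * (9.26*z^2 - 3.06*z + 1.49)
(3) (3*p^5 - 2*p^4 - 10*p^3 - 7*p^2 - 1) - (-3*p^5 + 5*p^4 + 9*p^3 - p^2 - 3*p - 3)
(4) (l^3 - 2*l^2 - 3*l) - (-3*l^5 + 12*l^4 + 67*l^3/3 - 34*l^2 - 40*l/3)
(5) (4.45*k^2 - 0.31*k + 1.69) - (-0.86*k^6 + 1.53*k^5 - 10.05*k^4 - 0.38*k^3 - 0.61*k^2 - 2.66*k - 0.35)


(1) = 13*g^2 + g - 6
(2) = 26.1132*z^4 - 21.5006*z^3 + 1.2324*z^2 + 0.3157*z - 1.1622
(3) = 6*p^5 - 7*p^4 - 19*p^3 - 6*p^2 + 3*p + 2
(4) = 3*l^5 - 12*l^4 - 64*l^3/3 + 32*l^2 + 31*l/3
(5) = 0.86*k^6 - 1.53*k^5 + 10.05*k^4 + 0.38*k^3 + 5.06*k^2 + 2.35*k + 2.04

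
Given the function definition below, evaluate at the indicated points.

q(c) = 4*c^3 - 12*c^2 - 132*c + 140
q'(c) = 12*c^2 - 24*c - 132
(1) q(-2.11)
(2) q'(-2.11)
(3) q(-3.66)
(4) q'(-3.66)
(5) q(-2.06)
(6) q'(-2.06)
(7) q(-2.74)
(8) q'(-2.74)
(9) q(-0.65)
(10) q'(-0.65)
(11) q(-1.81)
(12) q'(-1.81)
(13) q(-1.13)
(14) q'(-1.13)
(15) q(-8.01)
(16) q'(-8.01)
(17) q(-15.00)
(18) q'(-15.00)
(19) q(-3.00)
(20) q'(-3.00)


(1) = 327.52
(2) = -27.93
(3) = 266.26
(4) = 116.59
(5) = 326.03
(6) = -31.64
(7) = 329.31
(8) = 23.85
(9) = 219.63
(10) = -111.33
(11) = 315.89
(12) = -49.25
(13) = 268.07
(14) = -89.56
(15) = -1628.29
(16) = 830.16
(17) = -14080.00
(18) = 2928.00
(19) = 320.00
(20) = 48.00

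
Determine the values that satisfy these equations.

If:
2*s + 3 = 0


Then:
s = -3/2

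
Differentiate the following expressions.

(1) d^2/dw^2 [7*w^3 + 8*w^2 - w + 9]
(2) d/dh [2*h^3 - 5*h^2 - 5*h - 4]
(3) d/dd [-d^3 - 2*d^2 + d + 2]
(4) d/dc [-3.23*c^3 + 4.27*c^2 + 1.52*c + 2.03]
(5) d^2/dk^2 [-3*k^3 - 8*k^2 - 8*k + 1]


(1) = 42*w + 16
(2) = 6*h^2 - 10*h - 5
(3) = -3*d^2 - 4*d + 1
(4) = -9.69*c^2 + 8.54*c + 1.52
(5) = -18*k - 16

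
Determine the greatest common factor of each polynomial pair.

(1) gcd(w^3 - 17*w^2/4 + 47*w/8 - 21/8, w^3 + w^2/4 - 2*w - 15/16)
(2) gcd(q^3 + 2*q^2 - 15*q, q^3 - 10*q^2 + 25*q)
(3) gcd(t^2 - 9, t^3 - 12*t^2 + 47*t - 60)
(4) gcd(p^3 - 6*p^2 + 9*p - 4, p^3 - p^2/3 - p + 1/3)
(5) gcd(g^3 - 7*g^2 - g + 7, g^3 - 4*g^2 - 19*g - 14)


(1) = gcd((w - 7/4)*(w - 3/2)*(w - 1), (w - 3/2)*(w + 1/2)*(w + 5/4)) = w - 3/2
(2) = q
(3) = t - 3
(4) = p - 1
(5) = gcd((g - 7)*(g - 1)*(g + 1), (g - 7)*(g + 1)*(g + 2)) = g^2 - 6*g - 7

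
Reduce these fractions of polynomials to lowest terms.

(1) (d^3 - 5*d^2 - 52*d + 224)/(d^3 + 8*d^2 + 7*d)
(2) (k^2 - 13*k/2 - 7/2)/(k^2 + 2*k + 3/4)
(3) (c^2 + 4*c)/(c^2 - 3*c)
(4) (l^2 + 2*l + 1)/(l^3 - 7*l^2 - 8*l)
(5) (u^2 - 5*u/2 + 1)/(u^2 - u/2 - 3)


(1) = (d^2 - 12*d + 32)/(d^2 + d)
(2) = (2*k - 14)/(2*k + 3)
(3) = (c + 4)/(c - 3)
(4) = (l + 1)/(l^2 - 8*l)
(5) = (2*u - 1)/(2*u + 3)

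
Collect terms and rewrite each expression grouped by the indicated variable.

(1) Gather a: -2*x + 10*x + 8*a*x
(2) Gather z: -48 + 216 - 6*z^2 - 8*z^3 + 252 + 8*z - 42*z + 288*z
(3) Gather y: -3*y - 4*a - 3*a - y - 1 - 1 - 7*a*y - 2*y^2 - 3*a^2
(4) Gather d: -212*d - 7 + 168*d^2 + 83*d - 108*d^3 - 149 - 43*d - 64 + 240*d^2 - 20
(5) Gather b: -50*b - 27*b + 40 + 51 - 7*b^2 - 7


(1) = 8*a*x + 8*x
(2) = -8*z^3 - 6*z^2 + 254*z + 420
(3) = -3*a^2 - 7*a - 2*y^2 + y*(-7*a - 4) - 2
(4) = -108*d^3 + 408*d^2 - 172*d - 240
(5) = -7*b^2 - 77*b + 84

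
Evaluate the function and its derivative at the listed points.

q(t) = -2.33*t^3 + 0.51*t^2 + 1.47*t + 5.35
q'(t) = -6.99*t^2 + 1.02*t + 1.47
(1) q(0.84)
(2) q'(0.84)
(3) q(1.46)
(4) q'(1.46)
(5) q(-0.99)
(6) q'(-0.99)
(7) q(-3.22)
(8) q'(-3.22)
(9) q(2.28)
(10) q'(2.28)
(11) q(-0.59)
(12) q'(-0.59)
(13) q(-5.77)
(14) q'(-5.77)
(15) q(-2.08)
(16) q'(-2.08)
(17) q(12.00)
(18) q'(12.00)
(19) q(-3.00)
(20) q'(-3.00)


(1) = 5.56
(2) = -2.61
(3) = 1.33
(4) = -11.94
(5) = 6.66
(6) = -6.39
(7) = 83.69
(8) = -74.29
(9) = -16.26
(10) = -32.54
(11) = 5.14
(12) = -1.57
(13) = 461.44
(14) = -237.13
(15) = 25.47
(16) = -30.89
(17) = -3929.81
(18) = -992.85
(19) = 68.44
(20) = -64.50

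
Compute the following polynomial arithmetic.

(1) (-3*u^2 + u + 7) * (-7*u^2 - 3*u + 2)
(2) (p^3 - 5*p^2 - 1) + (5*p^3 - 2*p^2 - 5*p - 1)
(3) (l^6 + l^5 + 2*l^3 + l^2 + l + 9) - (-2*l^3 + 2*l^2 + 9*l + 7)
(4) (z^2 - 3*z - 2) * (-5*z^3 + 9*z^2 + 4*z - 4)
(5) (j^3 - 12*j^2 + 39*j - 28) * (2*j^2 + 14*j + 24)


(1) = 21*u^4 + 2*u^3 - 58*u^2 - 19*u + 14
(2) = 6*p^3 - 7*p^2 - 5*p - 2
(3) = l^6 + l^5 + 4*l^3 - l^2 - 8*l + 2
(4) = -5*z^5 + 24*z^4 - 13*z^3 - 34*z^2 + 4*z + 8
(5) = 2*j^5 - 10*j^4 - 66*j^3 + 202*j^2 + 544*j - 672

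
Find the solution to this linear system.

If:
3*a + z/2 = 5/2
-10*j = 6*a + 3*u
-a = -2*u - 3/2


Then:
a = 5/6 - z/6
j = z/8 - 2/5
u = -z/12 - 1/3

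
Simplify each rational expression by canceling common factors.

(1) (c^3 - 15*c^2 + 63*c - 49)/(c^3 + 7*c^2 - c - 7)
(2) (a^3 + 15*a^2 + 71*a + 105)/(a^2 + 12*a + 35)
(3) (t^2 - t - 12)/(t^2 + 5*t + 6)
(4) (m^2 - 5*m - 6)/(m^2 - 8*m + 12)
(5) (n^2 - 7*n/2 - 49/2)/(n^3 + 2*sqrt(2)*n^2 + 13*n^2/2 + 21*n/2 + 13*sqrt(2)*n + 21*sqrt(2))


(1) = (c^2 - 14*c + 49)/(c^2 + 8*c + 7)
(2) = a + 3
(3) = (t - 4)/(t + 2)
(4) = (m + 1)/(m - 2)
(5) = (4*n - 28)/(4*n^2 + n*(8*sqrt(2) + 12) + 24*sqrt(2))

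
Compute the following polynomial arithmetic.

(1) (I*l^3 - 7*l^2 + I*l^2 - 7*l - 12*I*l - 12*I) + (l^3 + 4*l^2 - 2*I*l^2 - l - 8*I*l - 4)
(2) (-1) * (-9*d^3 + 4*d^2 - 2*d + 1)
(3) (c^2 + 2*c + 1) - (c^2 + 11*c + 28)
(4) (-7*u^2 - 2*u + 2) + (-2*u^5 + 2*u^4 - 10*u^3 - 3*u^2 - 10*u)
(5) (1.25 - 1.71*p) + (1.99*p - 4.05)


(1) = l^3 + I*l^3 - 3*l^2 - I*l^2 - 8*l - 20*I*l - 4 - 12*I
(2) = 9*d^3 - 4*d^2 + 2*d - 1
(3) = -9*c - 27
(4) = -2*u^5 + 2*u^4 - 10*u^3 - 10*u^2 - 12*u + 2
(5) = 0.28*p - 2.8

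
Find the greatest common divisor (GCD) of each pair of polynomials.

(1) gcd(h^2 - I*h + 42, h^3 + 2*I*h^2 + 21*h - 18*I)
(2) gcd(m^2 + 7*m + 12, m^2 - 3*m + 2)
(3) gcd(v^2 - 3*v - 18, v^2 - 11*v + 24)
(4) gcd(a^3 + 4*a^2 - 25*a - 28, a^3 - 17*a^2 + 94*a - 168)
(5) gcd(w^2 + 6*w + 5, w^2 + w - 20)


(1) = gcd((h - 7*I)*(h + 6*I), (h - 3*I)*(h - I)*(h + 6*I)) = h + 6*I
(2) = 1
(3) = 1
(4) = gcd((a - 4)*(a + 1)*(a + 7), (a - 7)*(a - 6)*(a - 4)) = a - 4
(5) = gcd((w + 1)*(w + 5), (w - 4)*(w + 5)) = w + 5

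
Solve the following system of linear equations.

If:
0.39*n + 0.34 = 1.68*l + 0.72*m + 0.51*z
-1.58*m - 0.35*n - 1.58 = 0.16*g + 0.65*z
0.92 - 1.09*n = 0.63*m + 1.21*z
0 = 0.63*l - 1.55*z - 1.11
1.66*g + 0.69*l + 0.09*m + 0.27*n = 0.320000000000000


Then:
g = -0.54
l = 1.23
m = -1.26
n = 1.81
z = -0.22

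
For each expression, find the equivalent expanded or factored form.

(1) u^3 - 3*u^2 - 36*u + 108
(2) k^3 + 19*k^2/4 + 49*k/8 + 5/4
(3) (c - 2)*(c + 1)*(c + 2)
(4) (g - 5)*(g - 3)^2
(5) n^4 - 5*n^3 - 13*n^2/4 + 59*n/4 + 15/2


(1) = (u - 6)*(u - 3)*(u + 6)
(2) = (k + 1/4)*(k + 2)*(k + 5/2)
(3) = c^3 + c^2 - 4*c - 4
(4) = g^3 - 11*g^2 + 39*g - 45
(5) = (n - 5)*(n - 2)*(n + 1/2)*(n + 3/2)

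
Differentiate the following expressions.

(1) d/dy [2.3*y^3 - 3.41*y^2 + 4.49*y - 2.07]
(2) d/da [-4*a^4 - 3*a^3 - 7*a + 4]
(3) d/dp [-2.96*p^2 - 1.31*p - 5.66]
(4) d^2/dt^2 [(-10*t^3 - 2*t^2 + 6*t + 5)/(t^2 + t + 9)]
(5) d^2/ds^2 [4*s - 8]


(1) = 6.9*y^2 - 6.82*y + 4.49
(2) = -16*a^3 - 9*a^2 - 7
(3) = -5.92*p - 1.31
(4) = 2*(88*t^3 - 201*t^2 - 2577*t - 256)/(t^6 + 3*t^5 + 30*t^4 + 55*t^3 + 270*t^2 + 243*t + 729)
(5) = 0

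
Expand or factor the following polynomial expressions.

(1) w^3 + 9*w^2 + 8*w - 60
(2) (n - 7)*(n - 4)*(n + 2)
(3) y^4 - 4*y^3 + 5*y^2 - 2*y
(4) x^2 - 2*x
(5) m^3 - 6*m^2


(1) = (w - 2)*(w + 5)*(w + 6)
(2) = n^3 - 9*n^2 + 6*n + 56
(3) = y*(y - 2)*(y - 1)^2
(4) = x*(x - 2)
(5) = m^2*(m - 6)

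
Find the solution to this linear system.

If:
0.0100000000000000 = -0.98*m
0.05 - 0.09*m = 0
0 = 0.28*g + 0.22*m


Then:
No Solution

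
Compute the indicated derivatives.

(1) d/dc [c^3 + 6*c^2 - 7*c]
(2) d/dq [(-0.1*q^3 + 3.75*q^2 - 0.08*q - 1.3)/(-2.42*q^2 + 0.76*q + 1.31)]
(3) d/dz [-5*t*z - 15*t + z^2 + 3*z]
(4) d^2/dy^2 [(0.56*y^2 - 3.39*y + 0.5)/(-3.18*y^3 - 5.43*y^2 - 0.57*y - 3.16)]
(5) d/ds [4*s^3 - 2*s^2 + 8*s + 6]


(1) = 3*c^2 + 12*c - 7
(2) = (0.242*q^4 - 0.152*q^3 + 2.2634*q^2 + 3.533*q + 0.8832)/(5.8564*q^4 - 3.6784*q^3 - 5.7628*q^2 + 1.9912*q + 1.7161)
(3) = -5*t + 2*z + 3
(4) = (-11.325888*y^6 + 205.686216*y^5 + 296.634852*y^4 + 131.728098*y^3 - 445.024116*y^2 - 328.148892*y - 6.562108)/(32.157432*y^9 + 164.730996*y^8 + 298.57815*y^7 + 315.023067*y^6 + 380.908629*y^5 + 319.176369*y^4 + 154.130913*y^3 + 165.745476*y^2 + 17.075376*y + 31.554496)
(5) = 12*s^2 - 4*s + 8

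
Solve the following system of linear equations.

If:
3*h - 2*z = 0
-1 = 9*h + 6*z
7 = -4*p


Then:
h = -1/18
p = -7/4
z = -1/12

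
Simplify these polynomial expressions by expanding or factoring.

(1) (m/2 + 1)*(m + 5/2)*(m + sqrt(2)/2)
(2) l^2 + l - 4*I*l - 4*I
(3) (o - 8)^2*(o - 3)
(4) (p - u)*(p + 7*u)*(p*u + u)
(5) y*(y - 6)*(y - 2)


(1) = m^3/2 + sqrt(2)*m^2/4 + 9*m^2/4 + 9*sqrt(2)*m/8 + 5*m/2 + 5*sqrt(2)/4
(2) = (l + 1)*(l - 4*I)
(3) = o^3 - 19*o^2 + 112*o - 192
(4) = p^3*u + 6*p^2*u^2 + p^2*u - 7*p*u^3 + 6*p*u^2 - 7*u^3
(5) = y^3 - 8*y^2 + 12*y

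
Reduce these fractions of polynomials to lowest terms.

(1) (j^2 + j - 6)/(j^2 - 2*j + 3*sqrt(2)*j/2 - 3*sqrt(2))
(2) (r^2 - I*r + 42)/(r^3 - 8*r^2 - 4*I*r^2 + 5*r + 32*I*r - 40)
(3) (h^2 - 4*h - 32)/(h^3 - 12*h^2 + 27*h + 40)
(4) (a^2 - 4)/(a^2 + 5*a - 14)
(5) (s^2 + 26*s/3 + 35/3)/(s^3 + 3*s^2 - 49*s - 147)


(1) = (2*j + 6)/(2*j + 3*sqrt(2))
(2) = (r^2 - I*r + 42)/(r^3 + r^2*(-8 - 4*I) + r*(5 + 32*I) - 40)
(3) = (h + 4)/(h^2 - 4*h - 5)
(4) = (a + 2)/(a + 7)
(5) = (3*s + 5)/(3*s^2 - 12*s - 63)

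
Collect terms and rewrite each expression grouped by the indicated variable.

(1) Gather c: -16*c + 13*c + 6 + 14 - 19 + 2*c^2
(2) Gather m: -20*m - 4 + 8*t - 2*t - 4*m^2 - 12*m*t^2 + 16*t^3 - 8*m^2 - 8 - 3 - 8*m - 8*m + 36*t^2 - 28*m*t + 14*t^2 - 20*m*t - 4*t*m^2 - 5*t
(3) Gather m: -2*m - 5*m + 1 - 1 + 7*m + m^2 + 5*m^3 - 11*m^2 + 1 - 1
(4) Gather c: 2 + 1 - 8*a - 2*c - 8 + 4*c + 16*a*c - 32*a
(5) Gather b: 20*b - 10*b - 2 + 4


(1) = 2*c^2 - 3*c + 1
(2) = m^2*(-4*t - 12) + m*(-12*t^2 - 48*t - 36) + 16*t^3 + 50*t^2 + t - 15
(3) = 5*m^3 - 10*m^2
(4) = -40*a + c*(16*a + 2) - 5
(5) = 10*b + 2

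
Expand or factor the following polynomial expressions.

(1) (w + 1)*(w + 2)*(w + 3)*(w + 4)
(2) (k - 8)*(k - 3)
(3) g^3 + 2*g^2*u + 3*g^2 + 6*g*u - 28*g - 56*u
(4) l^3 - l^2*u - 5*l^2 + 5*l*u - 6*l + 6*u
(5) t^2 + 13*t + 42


(1) = w^4 + 10*w^3 + 35*w^2 + 50*w + 24
(2) = k^2 - 11*k + 24
(3) = (g - 4)*(g + 7)*(g + 2*u)
(4) = (l - 6)*(l + 1)*(l - u)
(5) = (t + 6)*(t + 7)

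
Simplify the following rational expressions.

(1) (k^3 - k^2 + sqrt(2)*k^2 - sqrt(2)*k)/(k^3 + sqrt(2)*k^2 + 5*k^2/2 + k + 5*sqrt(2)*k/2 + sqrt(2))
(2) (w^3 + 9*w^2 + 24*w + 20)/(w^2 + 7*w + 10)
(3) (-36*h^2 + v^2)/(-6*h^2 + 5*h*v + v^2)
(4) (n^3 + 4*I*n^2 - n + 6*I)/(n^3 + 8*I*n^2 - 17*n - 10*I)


(1) = (2*k^2 - 2*k)/(2*k^2 + 5*k + 2)
(2) = w + 2
(3) = (-6*h + v)/(-h + v)
(4) = (n^2 + 2*I*n + 3)/(n^2 + 6*I*n - 5)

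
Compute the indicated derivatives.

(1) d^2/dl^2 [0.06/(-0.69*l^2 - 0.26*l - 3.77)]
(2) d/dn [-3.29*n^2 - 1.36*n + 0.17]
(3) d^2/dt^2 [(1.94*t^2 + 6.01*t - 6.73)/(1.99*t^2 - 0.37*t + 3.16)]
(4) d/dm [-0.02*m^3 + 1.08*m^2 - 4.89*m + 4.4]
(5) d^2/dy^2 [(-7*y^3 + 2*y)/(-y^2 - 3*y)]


(1) = (0.057132*l^2 + 0.021528*l - 0.06*(1.38*l + 0.26)*(2.76*l + 0.52) + 0.312156)/(0.69*l^2 + 0.26*l + 3.77)^3
(2) = -6.58*n - 1.36
(3) = (50.457246*t^3 - 233.105814*t^2 - 197.02791*t + 135.597102)/(7.880599*t^6 - 4.395711*t^5 + 38.359041*t^4 - 14.010901*t^3 + 60.911844*t^2 - 11.084016*t + 31.554496)
(4) = -0.06*m^2 + 2.16*m - 4.89
(5) = 122/(y^3 + 9*y^2 + 27*y + 27)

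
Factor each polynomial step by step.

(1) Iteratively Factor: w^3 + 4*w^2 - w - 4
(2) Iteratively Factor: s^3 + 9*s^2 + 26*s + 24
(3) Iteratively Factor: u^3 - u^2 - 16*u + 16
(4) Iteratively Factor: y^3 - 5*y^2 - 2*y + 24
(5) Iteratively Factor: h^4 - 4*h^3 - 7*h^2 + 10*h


(1) = (w + 1)*(w^2 + 3*w - 4) = (w + 1)*(w + 4)*(w - 1)
(2) = (s + 4)*(s^2 + 5*s + 6) = (s + 2)*(s + 4)*(s + 3)
(3) = (u - 4)*(u^2 + 3*u - 4) = (u - 4)*(u + 4)*(u - 1)
(4) = (y - 4)*(y^2 - y - 6) = (y - 4)*(y - 3)*(y + 2)
(5) = (h - 5)*(h^3 + h^2 - 2*h) = (h - 5)*(h + 2)*(h^2 - h) = (h - 5)*(h - 1)*(h + 2)*(h)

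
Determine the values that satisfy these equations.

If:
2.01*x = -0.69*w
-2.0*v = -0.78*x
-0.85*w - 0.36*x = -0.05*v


Then:
v = 0.00
w = 0.00
x = 0.00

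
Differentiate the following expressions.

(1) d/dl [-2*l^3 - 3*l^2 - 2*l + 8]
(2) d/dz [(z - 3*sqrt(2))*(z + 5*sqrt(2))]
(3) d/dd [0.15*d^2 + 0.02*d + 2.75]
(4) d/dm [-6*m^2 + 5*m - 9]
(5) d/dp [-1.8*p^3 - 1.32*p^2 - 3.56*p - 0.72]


(1) = -6*l^2 - 6*l - 2
(2) = 2*z + 2*sqrt(2)
(3) = 0.3*d + 0.02
(4) = 5 - 12*m
(5) = -5.4*p^2 - 2.64*p - 3.56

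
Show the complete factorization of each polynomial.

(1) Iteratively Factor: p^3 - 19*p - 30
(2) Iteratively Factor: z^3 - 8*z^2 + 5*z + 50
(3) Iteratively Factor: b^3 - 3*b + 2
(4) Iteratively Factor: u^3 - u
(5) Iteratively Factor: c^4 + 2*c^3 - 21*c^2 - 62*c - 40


(1) = (p + 2)*(p^2 - 2*p - 15) = (p + 2)*(p + 3)*(p - 5)
(2) = (z - 5)*(z^2 - 3*z - 10) = (z - 5)^2*(z + 2)
(3) = (b - 1)*(b^2 + b - 2) = (b - 1)^2*(b + 2)
(4) = (u)*(u^2 - 1) = u*(u - 1)*(u + 1)
(5) = (c + 4)*(c^3 - 2*c^2 - 13*c - 10) = (c + 2)*(c + 4)*(c^2 - 4*c - 5) = (c + 1)*(c + 2)*(c + 4)*(c - 5)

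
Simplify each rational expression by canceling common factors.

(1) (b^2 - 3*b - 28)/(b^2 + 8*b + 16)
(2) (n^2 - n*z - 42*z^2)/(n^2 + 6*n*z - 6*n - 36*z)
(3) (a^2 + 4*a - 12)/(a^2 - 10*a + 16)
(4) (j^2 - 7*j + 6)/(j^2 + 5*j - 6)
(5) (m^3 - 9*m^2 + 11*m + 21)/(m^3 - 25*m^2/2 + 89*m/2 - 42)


(1) = (b - 7)/(b + 4)
(2) = (n - 7*z)/(n - 6)
(3) = (a + 6)/(a - 8)
(4) = (j - 6)/(j + 6)
(5) = (2*m^2 - 4*m - 6)/(2*m^2 - 11*m + 12)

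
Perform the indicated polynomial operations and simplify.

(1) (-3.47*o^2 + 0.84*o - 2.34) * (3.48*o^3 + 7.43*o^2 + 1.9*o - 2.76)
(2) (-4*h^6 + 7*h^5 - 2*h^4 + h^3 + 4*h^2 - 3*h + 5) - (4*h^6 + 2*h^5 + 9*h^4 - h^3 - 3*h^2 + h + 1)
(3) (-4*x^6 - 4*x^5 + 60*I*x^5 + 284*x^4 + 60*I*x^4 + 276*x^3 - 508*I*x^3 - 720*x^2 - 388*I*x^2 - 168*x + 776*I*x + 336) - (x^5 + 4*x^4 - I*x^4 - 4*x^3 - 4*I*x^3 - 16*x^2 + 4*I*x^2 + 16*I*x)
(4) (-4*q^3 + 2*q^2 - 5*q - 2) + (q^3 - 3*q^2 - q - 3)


(1) = -12.0756*o^5 - 22.8589*o^4 - 8.495*o^3 - 6.213*o^2 - 6.7644*o + 6.4584
(2) = -8*h^6 + 5*h^5 - 11*h^4 + 2*h^3 + 7*h^2 - 4*h + 4
(3) = -4*x^6 - 5*x^5 + 60*I*x^5 + 280*x^4 + 61*I*x^4 + 280*x^3 - 504*I*x^3 - 704*x^2 - 392*I*x^2 - 168*x + 760*I*x + 336
(4) = -3*q^3 - q^2 - 6*q - 5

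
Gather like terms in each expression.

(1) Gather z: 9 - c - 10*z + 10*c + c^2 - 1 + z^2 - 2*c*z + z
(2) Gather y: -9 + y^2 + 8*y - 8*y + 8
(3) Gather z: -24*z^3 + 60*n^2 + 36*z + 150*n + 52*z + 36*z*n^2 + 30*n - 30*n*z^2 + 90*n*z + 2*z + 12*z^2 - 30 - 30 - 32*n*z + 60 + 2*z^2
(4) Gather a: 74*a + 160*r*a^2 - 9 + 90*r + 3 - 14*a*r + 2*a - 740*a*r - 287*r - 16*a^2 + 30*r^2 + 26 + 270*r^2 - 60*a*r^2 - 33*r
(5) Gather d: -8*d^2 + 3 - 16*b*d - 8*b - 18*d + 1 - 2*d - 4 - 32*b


(1) = c^2 + 9*c + z^2 + z*(-2*c - 9) + 8
(2) = y^2 - 1
(3) = 60*n^2 + 180*n - 24*z^3 + z^2*(14 - 30*n) + z*(36*n^2 + 58*n + 90)
(4) = a^2*(160*r - 16) + a*(-60*r^2 - 754*r + 76) + 300*r^2 - 230*r + 20
(5) = -40*b - 8*d^2 + d*(-16*b - 20)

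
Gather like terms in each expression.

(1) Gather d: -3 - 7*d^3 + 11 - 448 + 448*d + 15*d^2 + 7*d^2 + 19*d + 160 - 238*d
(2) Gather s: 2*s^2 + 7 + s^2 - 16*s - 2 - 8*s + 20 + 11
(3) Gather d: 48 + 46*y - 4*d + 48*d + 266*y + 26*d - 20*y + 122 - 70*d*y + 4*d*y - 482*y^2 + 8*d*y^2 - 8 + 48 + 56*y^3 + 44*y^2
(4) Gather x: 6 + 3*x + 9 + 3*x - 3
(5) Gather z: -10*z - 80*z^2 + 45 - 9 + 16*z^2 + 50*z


(1) = -7*d^3 + 22*d^2 + 229*d - 280
(2) = 3*s^2 - 24*s + 36
(3) = d*(8*y^2 - 66*y + 70) + 56*y^3 - 438*y^2 + 292*y + 210
(4) = 6*x + 12
(5) = -64*z^2 + 40*z + 36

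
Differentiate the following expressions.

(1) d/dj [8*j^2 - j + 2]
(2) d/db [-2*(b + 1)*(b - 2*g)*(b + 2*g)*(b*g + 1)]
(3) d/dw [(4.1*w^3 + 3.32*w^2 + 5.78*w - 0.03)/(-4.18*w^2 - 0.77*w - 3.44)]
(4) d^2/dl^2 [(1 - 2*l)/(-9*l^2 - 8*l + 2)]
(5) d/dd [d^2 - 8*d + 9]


(1) = 16*j - 1
(2) = -8*b^3*g - 6*b^2*g - 6*b^2 + 16*b*g^3 - 4*b + 8*g^3 + 8*g^2
(3) = (-17.138*w^4 - 6.314*w^3 - 20.708*w^2 - 23.0924*w - 19.9063)/(17.4724*w^4 + 6.4372*w^3 + 29.3513*w^2 + 5.2976*w + 11.8336)
(4) = 2*(4*(2*l - 1)*(9*l + 4)^2 - (54*l + 7)*(9*l^2 + 8*l - 2))/(9*l^2 + 8*l - 2)^3
(5) = 2*d - 8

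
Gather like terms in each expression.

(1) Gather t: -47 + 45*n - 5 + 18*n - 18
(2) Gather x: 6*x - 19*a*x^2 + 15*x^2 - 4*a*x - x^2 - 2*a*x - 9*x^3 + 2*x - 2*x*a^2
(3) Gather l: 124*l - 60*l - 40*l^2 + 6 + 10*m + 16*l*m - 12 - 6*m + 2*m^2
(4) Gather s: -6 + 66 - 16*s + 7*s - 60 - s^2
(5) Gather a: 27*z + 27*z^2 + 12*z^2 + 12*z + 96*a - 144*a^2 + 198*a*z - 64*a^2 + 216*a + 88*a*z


(1) = 63*n - 70
(2) = -9*x^3 + x^2*(14 - 19*a) + x*(-2*a^2 - 6*a + 8)
(3) = -40*l^2 + l*(16*m + 64) + 2*m^2 + 4*m - 6
(4) = -s^2 - 9*s
(5) = -208*a^2 + a*(286*z + 312) + 39*z^2 + 39*z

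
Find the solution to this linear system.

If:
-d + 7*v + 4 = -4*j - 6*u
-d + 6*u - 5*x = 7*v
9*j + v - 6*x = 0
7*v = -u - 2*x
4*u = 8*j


Then:
d = -1732/61
j = -176/61
u = -352/61
v = 120/61
x = -4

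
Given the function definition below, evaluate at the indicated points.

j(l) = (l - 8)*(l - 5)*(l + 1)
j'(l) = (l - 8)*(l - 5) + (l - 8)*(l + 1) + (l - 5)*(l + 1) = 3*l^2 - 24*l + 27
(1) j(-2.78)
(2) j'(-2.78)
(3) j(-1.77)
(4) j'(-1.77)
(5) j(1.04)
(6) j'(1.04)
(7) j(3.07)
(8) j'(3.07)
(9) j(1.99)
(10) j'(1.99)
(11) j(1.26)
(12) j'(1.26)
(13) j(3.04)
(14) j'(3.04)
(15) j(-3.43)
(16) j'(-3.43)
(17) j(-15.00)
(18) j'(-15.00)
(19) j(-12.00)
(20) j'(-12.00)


(1) = -149.29
(2) = 116.91
(3) = -50.93
(4) = 78.88
(5) = 56.23
(6) = 5.28
(7) = 38.73
(8) = -18.41
(9) = 54.09
(10) = -8.88
(11) = 56.97
(12) = 1.52
(13) = 39.28
(14) = -18.24
(15) = -234.14
(16) = 144.61
(17) = -6440.00
(18) = 1062.00
(19) = -3740.00
(20) = 747.00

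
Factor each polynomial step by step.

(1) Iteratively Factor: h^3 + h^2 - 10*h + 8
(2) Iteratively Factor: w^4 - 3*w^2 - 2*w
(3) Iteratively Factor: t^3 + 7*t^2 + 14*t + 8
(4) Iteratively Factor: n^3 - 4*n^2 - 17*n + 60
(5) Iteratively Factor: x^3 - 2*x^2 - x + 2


(1) = (h - 2)*(h^2 + 3*h - 4) = (h - 2)*(h - 1)*(h + 4)
(2) = (w + 1)*(w^3 - w^2 - 2*w) = w*(w + 1)*(w^2 - w - 2) = w*(w - 2)*(w + 1)*(w + 1)
(3) = (t + 2)*(t^2 + 5*t + 4) = (t + 2)*(t + 4)*(t + 1)
(4) = (n + 4)*(n^2 - 8*n + 15) = (n - 3)*(n + 4)*(n - 5)
(5) = (x + 1)*(x^2 - 3*x + 2) = (x - 2)*(x + 1)*(x - 1)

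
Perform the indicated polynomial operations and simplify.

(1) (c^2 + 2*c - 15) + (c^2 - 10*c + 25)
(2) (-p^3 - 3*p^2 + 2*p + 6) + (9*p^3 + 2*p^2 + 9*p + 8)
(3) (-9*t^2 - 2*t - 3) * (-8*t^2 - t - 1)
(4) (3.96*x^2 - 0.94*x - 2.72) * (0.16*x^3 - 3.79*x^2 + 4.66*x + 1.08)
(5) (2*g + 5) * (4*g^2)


(1) = 2*c^2 - 8*c + 10
(2) = 8*p^3 - p^2 + 11*p + 14
(3) = 72*t^4 + 25*t^3 + 35*t^2 + 5*t + 3
(4) = 0.6336*x^5 - 15.1588*x^4 + 21.581*x^3 + 10.2052*x^2 - 13.6904*x - 2.9376
(5) = 8*g^3 + 20*g^2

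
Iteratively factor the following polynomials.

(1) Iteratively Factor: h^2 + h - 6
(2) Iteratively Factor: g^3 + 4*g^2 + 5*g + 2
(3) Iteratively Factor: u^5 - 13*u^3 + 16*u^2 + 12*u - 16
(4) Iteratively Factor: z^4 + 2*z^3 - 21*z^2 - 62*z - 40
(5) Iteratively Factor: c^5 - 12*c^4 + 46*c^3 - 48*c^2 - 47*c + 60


(1) = (h + 3)*(h - 2)
(2) = (g + 1)*(g^2 + 3*g + 2) = (g + 1)*(g + 2)*(g + 1)
(3) = (u - 2)*(u^4 + 2*u^3 - 9*u^2 - 2*u + 8) = (u - 2)^2*(u^3 + 4*u^2 - u - 4) = (u - 2)^2*(u + 1)*(u^2 + 3*u - 4) = (u - 2)^2*(u + 1)*(u + 4)*(u - 1)
(4) = (z + 4)*(z^3 - 2*z^2 - 13*z - 10) = (z + 1)*(z + 4)*(z^2 - 3*z - 10) = (z - 5)*(z + 1)*(z + 4)*(z + 2)
(5) = (c - 1)*(c^4 - 11*c^3 + 35*c^2 - 13*c - 60) = (c - 1)*(c + 1)*(c^3 - 12*c^2 + 47*c - 60) = (c - 4)*(c - 1)*(c + 1)*(c^2 - 8*c + 15) = (c - 4)*(c - 3)*(c - 1)*(c + 1)*(c - 5)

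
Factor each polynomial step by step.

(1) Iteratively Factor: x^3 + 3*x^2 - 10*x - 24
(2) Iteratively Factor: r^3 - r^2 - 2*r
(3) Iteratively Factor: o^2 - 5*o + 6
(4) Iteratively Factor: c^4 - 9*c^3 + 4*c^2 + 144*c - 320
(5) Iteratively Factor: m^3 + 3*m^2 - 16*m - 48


(1) = (x + 4)*(x^2 - x - 6) = (x - 3)*(x + 4)*(x + 2)
(2) = (r)*(r^2 - r - 2) = r*(r + 1)*(r - 2)
(3) = (o - 3)*(o - 2)
(4) = (c + 4)*(c^3 - 13*c^2 + 56*c - 80) = (c - 5)*(c + 4)*(c^2 - 8*c + 16) = (c - 5)*(c - 4)*(c + 4)*(c - 4)
(5) = (m - 4)*(m^2 + 7*m + 12) = (m - 4)*(m + 3)*(m + 4)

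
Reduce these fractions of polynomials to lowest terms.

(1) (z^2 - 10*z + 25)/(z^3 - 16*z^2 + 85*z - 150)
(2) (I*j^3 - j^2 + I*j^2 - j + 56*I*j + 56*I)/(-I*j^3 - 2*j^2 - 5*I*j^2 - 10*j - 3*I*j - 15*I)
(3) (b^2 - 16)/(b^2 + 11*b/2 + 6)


(1) = 1/(z - 6)
(2) = (-j^3 + j^2*(-1 - I) + j*(-56 - I) - 56)/(j^3 + j^2*(5 - 2*I) + j*(3 - 10*I) + 15)
(3) = (2*b - 8)/(2*b + 3)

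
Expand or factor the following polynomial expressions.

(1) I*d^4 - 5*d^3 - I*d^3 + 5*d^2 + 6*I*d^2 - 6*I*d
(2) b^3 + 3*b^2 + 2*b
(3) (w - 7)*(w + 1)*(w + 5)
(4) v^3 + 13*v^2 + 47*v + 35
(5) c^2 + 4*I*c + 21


(1) = d*(d - I)*(d + 6*I)*(I*d - I)
(2) = b*(b + 1)*(b + 2)
(3) = w^3 - w^2 - 37*w - 35
(4) = (v + 1)*(v + 5)*(v + 7)
(5) = (c - 3*I)*(c + 7*I)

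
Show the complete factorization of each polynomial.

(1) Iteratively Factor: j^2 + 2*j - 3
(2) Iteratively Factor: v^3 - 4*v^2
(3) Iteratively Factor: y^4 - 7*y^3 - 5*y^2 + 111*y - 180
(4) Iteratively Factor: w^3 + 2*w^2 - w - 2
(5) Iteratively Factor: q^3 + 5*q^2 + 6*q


(1) = (j + 3)*(j - 1)
(2) = (v)*(v^2 - 4*v) = v*(v - 4)*(v)
(3) = (y - 5)*(y^3 - 2*y^2 - 15*y + 36) = (y - 5)*(y + 4)*(y^2 - 6*y + 9) = (y - 5)*(y - 3)*(y + 4)*(y - 3)
(4) = (w + 1)*(w^2 + w - 2) = (w + 1)*(w + 2)*(w - 1)
(5) = (q)*(q^2 + 5*q + 6) = q*(q + 3)*(q + 2)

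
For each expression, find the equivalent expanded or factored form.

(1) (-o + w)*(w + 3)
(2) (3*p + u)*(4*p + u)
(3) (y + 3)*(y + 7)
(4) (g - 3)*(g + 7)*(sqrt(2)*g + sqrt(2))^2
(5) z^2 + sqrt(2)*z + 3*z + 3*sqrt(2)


(1) = -o*w - 3*o + w^2 + 3*w
(2) = 12*p^2 + 7*p*u + u^2
(3) = y^2 + 10*y + 21
(4) = 2*g^4 + 12*g^3 - 24*g^2 - 76*g - 42
(5) = (z + 3)*(z + sqrt(2))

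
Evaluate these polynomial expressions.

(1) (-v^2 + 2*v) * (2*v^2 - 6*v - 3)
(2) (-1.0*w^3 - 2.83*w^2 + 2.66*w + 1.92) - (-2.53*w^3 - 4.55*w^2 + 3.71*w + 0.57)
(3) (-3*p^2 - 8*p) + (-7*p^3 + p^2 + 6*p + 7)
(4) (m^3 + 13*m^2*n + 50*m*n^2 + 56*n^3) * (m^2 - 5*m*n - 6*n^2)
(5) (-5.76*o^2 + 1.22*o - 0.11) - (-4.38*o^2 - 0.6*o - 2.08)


(1) = -2*v^4 + 10*v^3 - 9*v^2 - 6*v
(2) = 1.53*w^3 + 1.72*w^2 - 1.05*w + 1.35
(3) = -7*p^3 - 2*p^2 - 2*p + 7
(4) = m^5 + 8*m^4*n - 21*m^3*n^2 - 272*m^2*n^3 - 580*m*n^4 - 336*n^5
(5) = -1.38*o^2 + 1.82*o + 1.97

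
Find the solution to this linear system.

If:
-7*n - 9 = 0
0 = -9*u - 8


Then:
n = -9/7
u = -8/9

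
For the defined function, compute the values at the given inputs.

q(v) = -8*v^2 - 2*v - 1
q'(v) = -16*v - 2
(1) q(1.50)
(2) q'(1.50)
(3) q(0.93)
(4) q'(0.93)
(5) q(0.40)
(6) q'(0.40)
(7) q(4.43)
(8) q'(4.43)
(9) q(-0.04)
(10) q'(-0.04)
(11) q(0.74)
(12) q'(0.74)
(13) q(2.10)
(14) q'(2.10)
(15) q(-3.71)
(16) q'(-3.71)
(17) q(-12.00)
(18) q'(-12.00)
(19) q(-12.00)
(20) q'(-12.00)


(1) = -22.00
(2) = -26.00
(3) = -9.78
(4) = -16.88
(5) = -3.08
(6) = -8.40
(7) = -166.86
(8) = -72.88
(9) = -0.93
(10) = -1.36
(11) = -6.86
(12) = -13.84
(13) = -40.48
(14) = -35.60
(15) = -103.69
(16) = 57.36
(17) = -1129.00
(18) = 190.00
(19) = -1129.00
(20) = 190.00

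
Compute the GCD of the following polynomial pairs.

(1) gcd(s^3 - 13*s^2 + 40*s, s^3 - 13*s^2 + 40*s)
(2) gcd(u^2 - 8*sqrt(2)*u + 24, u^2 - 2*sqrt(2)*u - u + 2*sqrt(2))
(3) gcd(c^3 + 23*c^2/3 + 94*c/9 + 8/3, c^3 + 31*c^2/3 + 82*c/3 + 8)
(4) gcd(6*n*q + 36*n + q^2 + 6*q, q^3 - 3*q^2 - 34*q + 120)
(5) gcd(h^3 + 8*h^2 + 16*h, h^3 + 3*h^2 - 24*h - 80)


(1) = gcd(s*(s - 8)*(s - 5), s*(s - 8)*(s - 5)) = s^3 - 13*s^2 + 40*s
(2) = gcd((u - 6*sqrt(2))*(u - 2*sqrt(2)), (u - 1)*(u - 2*sqrt(2))) = u - 2*sqrt(2)
(3) = c^2 + 19*c/3 + 2
(4) = q + 6
(5) = h^2 + 8*h + 16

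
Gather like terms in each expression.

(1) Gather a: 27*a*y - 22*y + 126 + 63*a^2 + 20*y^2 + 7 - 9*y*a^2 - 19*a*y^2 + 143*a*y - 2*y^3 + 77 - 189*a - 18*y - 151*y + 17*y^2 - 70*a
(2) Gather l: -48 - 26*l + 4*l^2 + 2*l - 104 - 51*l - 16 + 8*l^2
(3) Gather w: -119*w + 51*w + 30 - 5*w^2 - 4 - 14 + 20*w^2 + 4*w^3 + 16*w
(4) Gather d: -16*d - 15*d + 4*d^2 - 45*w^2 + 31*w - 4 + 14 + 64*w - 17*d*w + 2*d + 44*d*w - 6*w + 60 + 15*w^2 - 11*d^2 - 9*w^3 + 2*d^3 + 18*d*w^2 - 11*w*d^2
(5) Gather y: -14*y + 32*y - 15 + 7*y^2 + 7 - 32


(1) = a^2*(63 - 9*y) + a*(-19*y^2 + 170*y - 259) - 2*y^3 + 37*y^2 - 191*y + 210
(2) = 12*l^2 - 75*l - 168
(3) = 4*w^3 + 15*w^2 - 52*w + 12
(4) = 2*d^3 + d^2*(-11*w - 7) + d*(18*w^2 + 27*w - 29) - 9*w^3 - 30*w^2 + 89*w + 70
(5) = 7*y^2 + 18*y - 40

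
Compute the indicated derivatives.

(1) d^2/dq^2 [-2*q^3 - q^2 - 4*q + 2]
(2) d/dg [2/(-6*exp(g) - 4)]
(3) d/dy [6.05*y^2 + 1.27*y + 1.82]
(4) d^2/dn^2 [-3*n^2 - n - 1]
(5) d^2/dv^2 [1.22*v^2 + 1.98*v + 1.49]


(1) = -12*q - 2
(2) = 3*exp(g)/(3*exp(g) + 2)^2
(3) = 12.1*y + 1.27
(4) = -6
(5) = 2.44000000000000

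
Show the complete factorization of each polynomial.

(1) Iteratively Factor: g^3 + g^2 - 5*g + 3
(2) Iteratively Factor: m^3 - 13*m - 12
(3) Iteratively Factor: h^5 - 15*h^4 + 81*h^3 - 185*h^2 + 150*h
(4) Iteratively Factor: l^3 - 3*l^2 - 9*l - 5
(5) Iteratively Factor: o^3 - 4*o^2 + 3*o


(1) = (g + 3)*(g^2 - 2*g + 1) = (g - 1)*(g + 3)*(g - 1)
(2) = (m + 1)*(m^2 - m - 12) = (m + 1)*(m + 3)*(m - 4)
(3) = (h - 2)*(h^4 - 13*h^3 + 55*h^2 - 75*h) = (h - 5)*(h - 2)*(h^3 - 8*h^2 + 15*h) = (h - 5)*(h - 3)*(h - 2)*(h^2 - 5*h) = (h - 5)^2*(h - 3)*(h - 2)*(h)
(4) = (l + 1)*(l^2 - 4*l - 5) = (l - 5)*(l + 1)*(l + 1)
(5) = (o)*(o^2 - 4*o + 3) = o*(o - 3)*(o - 1)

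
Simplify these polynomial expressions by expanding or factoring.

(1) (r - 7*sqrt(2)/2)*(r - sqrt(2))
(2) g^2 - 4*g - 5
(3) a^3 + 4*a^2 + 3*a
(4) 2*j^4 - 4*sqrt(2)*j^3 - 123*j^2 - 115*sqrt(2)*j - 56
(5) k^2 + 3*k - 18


(1) = r^2 - 9*sqrt(2)*r/2 + 7
(2) = (g - 5)*(g + 1)
(3) = a*(a + 1)*(a + 3)
(4) = (j - 7*sqrt(2))*(j + 4*sqrt(2))*(sqrt(2)*j + 1)^2
(5) = (k - 3)*(k + 6)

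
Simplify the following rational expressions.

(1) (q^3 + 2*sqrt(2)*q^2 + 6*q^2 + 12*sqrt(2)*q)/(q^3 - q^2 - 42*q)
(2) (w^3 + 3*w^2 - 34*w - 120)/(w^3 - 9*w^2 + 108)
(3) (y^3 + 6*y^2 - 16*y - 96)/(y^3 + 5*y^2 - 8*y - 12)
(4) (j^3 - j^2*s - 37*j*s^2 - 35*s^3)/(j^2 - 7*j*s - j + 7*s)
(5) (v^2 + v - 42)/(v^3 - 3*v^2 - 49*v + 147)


(1) = (q + 2*sqrt(2))/(q - 7)
(2) = (w^2 + 9*w + 20)/(w^2 - 3*w - 18)
(3) = (y^2 - 16)/(y^2 - y - 2)
(4) = (j^2 + 6*j*s + 5*s^2)/(j - 1)
(5) = (v - 6)/(v^2 - 10*v + 21)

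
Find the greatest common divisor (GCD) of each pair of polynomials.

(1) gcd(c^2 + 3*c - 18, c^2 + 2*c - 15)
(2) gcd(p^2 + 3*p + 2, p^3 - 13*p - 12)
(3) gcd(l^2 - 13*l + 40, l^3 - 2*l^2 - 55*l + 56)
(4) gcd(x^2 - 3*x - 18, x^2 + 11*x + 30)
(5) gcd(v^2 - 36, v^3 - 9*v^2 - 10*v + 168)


(1) = gcd((c - 3)*(c + 6), (c - 3)*(c + 5)) = c - 3
(2) = p + 1
(3) = l - 8
(4) = gcd((x - 6)*(x + 3), (x + 5)*(x + 6)) = 1
(5) = v - 6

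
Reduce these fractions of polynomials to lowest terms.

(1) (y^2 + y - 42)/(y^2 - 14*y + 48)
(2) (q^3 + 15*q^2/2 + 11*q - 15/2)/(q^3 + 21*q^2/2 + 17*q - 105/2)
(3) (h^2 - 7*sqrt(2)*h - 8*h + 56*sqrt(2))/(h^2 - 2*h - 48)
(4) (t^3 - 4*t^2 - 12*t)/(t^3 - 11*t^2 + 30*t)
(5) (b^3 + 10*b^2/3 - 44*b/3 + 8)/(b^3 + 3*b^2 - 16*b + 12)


(1) = (y + 7)/(y - 8)
(2) = (2*q^2 + 5*q - 3)/(2*q^2 + 11*q - 21)
(3) = (h - 7*sqrt(2))/(h + 6)
(4) = (t + 2)/(t - 5)
(5) = (3*b - 2)/(3*b - 3)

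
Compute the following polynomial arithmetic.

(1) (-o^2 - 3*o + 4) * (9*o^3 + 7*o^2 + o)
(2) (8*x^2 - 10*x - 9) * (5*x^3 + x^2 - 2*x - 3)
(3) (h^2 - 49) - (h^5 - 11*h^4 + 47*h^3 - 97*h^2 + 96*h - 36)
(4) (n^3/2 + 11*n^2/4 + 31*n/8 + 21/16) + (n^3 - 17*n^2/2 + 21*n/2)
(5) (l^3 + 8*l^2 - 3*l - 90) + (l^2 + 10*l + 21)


(1) = -9*o^5 - 34*o^4 + 14*o^3 + 25*o^2 + 4*o
(2) = 40*x^5 - 42*x^4 - 71*x^3 - 13*x^2 + 48*x + 27
(3) = -h^5 + 11*h^4 - 47*h^3 + 98*h^2 - 96*h - 13
(4) = 3*n^3/2 - 23*n^2/4 + 115*n/8 + 21/16
(5) = l^3 + 9*l^2 + 7*l - 69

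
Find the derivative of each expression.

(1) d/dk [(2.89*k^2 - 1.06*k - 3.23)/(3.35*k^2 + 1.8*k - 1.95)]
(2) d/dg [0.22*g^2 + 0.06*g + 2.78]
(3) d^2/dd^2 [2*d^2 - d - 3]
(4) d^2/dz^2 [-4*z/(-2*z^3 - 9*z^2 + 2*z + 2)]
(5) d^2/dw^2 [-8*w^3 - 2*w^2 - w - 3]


(1) = (8.753*k^2 + 10.37*k + 7.881)/(11.2225*k^4 + 12.06*k^3 - 9.825*k^2 - 7.02*k + 3.8025)
(2) = 0.44*g + 0.06
(3) = 4
(4) = 8*(4*z*(3*z^2 + 9*z - 1)^2 + (-6*z^2 - 3*z*(2*z + 3) - 18*z + 2)*(2*z^3 + 9*z^2 - 2*z - 2))/(2*z^3 + 9*z^2 - 2*z - 2)^3
(5) = -48*w - 4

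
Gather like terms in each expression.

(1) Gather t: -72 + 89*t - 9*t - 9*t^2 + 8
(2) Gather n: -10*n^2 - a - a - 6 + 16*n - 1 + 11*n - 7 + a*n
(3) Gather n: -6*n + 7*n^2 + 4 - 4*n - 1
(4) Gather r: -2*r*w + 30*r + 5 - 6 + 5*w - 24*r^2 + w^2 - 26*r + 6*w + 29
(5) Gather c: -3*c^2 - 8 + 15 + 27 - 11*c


(1) = -9*t^2 + 80*t - 64
(2) = -2*a - 10*n^2 + n*(a + 27) - 14
(3) = 7*n^2 - 10*n + 3
(4) = -24*r^2 + r*(4 - 2*w) + w^2 + 11*w + 28
(5) = -3*c^2 - 11*c + 34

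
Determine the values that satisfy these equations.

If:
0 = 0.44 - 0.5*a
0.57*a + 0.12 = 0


Then:
No Solution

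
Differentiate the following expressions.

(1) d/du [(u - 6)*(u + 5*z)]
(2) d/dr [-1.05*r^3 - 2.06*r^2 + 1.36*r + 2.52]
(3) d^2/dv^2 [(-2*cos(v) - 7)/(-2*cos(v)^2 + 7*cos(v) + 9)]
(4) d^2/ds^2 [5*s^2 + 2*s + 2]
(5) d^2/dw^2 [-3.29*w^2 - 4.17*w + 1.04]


(1) = 2*u + 5*z - 6
(2) = -3.15*r^2 - 4.12*r + 1.36
(3) = (72*sin(v)^4*cos(v) + 140*sin(v)^4 - 833*sin(v)^2 + 37*cos(v)/2 - 15*cos(3*v)/2 - 4*cos(5*v) + 7)/(2*sin(v)^2 + 7*cos(v) + 7)^3
(4) = 10
(5) = -6.58000000000000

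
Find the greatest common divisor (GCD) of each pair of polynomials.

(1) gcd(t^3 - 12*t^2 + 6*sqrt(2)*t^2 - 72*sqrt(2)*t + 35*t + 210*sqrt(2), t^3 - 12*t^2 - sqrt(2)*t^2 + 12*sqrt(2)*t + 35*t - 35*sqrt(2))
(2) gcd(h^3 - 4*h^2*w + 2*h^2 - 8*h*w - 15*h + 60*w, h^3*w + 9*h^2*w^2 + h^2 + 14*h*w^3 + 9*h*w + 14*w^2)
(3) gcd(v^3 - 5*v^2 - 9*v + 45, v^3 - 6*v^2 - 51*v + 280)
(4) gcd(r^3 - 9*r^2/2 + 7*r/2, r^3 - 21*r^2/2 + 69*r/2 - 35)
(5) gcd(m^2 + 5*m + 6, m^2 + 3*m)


(1) = t^2 - 12*t + 35
(2) = gcd((h - 3)*(h + 5)*(h - 4*w), (h + 2*w)*(h + 7*w)*(h*w + 1)) = 1
(3) = gcd((v - 5)*(v - 3)*(v + 3), (v - 8)*(v - 5)*(v + 7)) = v - 5
(4) = r - 7/2
(5) = m + 3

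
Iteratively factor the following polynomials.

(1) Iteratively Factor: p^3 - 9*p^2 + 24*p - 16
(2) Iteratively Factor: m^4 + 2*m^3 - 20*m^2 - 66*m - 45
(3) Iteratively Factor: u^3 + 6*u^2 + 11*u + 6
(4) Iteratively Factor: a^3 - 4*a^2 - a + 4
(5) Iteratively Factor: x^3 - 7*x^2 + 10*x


(1) = (p - 1)*(p^2 - 8*p + 16) = (p - 4)*(p - 1)*(p - 4)
(2) = (m - 5)*(m^3 + 7*m^2 + 15*m + 9) = (m - 5)*(m + 3)*(m^2 + 4*m + 3) = (m - 5)*(m + 3)^2*(m + 1)
(3) = (u + 2)*(u^2 + 4*u + 3) = (u + 1)*(u + 2)*(u + 3)
(4) = (a + 1)*(a^2 - 5*a + 4) = (a - 4)*(a + 1)*(a - 1)
(5) = (x)*(x^2 - 7*x + 10) = x*(x - 2)*(x - 5)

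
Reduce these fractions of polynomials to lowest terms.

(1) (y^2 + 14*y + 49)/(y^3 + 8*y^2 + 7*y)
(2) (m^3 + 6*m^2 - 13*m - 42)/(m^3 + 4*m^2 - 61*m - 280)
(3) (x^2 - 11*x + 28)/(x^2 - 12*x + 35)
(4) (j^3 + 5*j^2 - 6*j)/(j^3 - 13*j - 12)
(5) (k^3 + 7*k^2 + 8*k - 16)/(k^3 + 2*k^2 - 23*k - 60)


(1) = (y + 7)/(y^2 + y)
(2) = (m^2 - m - 6)/(m^2 - 3*m - 40)
(3) = (x - 4)/(x - 5)
(4) = (j^3 + 5*j^2 - 6*j)/(j^3 - 13*j - 12)
(5) = (k^2 + 3*k - 4)/(k^2 - 2*k - 15)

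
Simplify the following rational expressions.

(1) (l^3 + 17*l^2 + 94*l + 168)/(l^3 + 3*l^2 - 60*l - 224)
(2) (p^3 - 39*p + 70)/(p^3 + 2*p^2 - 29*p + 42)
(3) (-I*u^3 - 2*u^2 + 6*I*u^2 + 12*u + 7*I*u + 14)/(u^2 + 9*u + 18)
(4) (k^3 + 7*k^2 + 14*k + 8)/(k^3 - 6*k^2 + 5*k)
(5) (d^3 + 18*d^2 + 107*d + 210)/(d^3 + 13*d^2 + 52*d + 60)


(1) = (l + 6)/(l - 8)
(2) = (p - 5)/(p - 3)
(3) = (-I*u^3 + u^2*(-2 + 6*I) + u*(12 + 7*I) + 14)/(u^2 + 9*u + 18)
(4) = (k^3 + 7*k^2 + 14*k + 8)/(k^3 - 6*k^2 + 5*k)
(5) = (d + 7)/(d + 2)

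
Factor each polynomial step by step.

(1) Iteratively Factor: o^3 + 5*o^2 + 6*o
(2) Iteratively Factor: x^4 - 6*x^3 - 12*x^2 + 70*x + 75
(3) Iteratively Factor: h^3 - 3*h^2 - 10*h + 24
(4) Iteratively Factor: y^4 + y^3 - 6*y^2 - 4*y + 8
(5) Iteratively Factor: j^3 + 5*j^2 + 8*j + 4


(1) = (o + 3)*(o^2 + 2*o) = o*(o + 3)*(o + 2)
(2) = (x - 5)*(x^3 - x^2 - 17*x - 15) = (x - 5)*(x + 3)*(x^2 - 4*x - 5) = (x - 5)^2*(x + 3)*(x + 1)
(3) = (h - 4)*(h^2 + h - 6) = (h - 4)*(h - 2)*(h + 3)
(4) = (y + 2)*(y^3 - y^2 - 4*y + 4) = (y + 2)^2*(y^2 - 3*y + 2) = (y - 2)*(y + 2)^2*(y - 1)
(5) = (j + 2)*(j^2 + 3*j + 2) = (j + 2)^2*(j + 1)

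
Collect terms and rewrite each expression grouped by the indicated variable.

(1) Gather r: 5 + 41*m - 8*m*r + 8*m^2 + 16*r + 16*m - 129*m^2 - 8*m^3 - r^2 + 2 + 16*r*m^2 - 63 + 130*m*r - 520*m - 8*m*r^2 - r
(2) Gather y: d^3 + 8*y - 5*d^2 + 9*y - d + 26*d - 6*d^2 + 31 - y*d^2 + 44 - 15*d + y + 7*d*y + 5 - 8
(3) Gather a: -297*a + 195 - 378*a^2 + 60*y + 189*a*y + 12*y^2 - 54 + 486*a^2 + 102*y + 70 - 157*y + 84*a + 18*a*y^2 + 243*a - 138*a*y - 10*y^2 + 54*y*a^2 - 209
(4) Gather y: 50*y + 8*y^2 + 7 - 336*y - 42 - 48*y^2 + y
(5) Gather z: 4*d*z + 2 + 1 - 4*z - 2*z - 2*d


(1) = -8*m^3 - 121*m^2 - 463*m + r^2*(-8*m - 1) + r*(16*m^2 + 122*m + 15) - 56
(2) = d^3 - 11*d^2 + 10*d + y*(-d^2 + 7*d + 18) + 72
(3) = a^2*(54*y + 108) + a*(18*y^2 + 51*y + 30) + 2*y^2 + 5*y + 2
(4) = -40*y^2 - 285*y - 35
(5) = -2*d + z*(4*d - 6) + 3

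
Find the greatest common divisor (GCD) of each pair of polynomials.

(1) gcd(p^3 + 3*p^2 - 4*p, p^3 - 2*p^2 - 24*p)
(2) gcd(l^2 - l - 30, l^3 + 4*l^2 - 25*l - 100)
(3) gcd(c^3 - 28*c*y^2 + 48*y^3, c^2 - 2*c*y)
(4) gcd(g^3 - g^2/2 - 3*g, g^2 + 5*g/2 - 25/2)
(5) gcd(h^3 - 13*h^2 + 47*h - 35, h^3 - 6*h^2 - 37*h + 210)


(1) = gcd(p*(p - 1)*(p + 4), p*(p - 6)*(p + 4)) = p^2 + 4*p
(2) = gcd((l - 6)*(l + 5), (l - 5)*(l + 4)*(l + 5)) = l + 5
(3) = -c + 2*y
(4) = 1
(5) = h^2 - 12*h + 35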